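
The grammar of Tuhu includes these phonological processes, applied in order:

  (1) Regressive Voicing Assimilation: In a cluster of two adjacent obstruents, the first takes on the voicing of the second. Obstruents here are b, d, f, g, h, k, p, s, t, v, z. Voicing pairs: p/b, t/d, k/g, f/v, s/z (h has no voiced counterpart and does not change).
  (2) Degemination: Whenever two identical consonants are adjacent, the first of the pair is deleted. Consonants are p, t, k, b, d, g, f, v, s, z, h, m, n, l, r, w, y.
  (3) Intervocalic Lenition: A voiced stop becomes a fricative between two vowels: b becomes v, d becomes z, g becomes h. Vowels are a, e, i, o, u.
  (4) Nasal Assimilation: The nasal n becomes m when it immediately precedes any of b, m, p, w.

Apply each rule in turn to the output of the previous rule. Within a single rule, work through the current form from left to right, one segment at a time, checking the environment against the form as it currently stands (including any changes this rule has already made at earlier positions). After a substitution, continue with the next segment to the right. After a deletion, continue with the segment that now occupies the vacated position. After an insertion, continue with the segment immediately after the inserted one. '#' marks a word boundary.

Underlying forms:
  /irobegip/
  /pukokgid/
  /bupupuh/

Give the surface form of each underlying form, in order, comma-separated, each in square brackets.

/irobegip/:
  (1) Regressive Voicing Assimilation: no change — [irobegip]
  (2) Degemination: no change — [irobegip]
  (3) Intervocalic Lenition: [irobegip] → [irovehip]
  (4) Nasal Assimilation: no change — [irovehip]
/pukokgid/:
  (1) Regressive Voicing Assimilation: [pukokgid] → [pukoggid]
  (2) Degemination: [pukoggid] → [pukogid]
  (3) Intervocalic Lenition: [pukogid] → [pukohid]
  (4) Nasal Assimilation: no change — [pukohid]
/bupupuh/:
  (1) Regressive Voicing Assimilation: no change — [bupupuh]
  (2) Degemination: no change — [bupupuh]
  (3) Intervocalic Lenition: no change — [bupupuh]
  (4) Nasal Assimilation: no change — [bupupuh]

[irovehip], [pukohid], [bupupuh]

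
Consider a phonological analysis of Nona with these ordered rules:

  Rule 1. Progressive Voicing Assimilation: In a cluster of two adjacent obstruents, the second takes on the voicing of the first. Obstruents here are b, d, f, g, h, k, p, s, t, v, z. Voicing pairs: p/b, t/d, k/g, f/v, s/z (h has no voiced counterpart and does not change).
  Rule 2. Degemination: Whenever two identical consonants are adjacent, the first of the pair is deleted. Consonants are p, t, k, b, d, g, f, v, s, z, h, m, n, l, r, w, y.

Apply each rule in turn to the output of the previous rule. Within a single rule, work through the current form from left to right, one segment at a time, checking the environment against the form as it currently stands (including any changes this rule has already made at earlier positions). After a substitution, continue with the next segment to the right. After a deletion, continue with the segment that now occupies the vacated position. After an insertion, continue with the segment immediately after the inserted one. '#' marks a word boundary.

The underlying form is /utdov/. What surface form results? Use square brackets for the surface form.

Rule 1 Progressive Voicing Assimilation: [utdov] → [uttov]
Rule 2 Degemination: [uttov] → [utov]

[utov]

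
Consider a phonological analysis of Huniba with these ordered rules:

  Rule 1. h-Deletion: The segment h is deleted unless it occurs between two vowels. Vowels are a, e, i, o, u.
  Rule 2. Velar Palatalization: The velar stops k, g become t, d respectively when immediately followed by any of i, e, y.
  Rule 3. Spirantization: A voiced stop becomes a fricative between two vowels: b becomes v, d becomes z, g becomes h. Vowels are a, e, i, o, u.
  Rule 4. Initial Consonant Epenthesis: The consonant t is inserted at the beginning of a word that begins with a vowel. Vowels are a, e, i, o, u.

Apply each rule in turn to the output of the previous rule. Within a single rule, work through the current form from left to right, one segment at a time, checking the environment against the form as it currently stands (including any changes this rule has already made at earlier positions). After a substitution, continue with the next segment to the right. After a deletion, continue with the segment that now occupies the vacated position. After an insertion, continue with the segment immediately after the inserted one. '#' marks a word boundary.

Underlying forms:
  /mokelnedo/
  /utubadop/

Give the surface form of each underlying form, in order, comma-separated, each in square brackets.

/mokelnedo/:
  Rule 1 h-Deletion: no change — [mokelnedo]
  Rule 2 Velar Palatalization: [mokelnedo] → [motelnedo]
  Rule 3 Spirantization: [motelnedo] → [motelnezo]
  Rule 4 Initial Consonant Epenthesis: no change — [motelnezo]
/utubadop/:
  Rule 1 h-Deletion: no change — [utubadop]
  Rule 2 Velar Palatalization: no change — [utubadop]
  Rule 3 Spirantization: [utubadop] → [utuvazop]
  Rule 4 Initial Consonant Epenthesis: [utuvazop] → [tutuvazop]

[motelnezo], [tutuvazop]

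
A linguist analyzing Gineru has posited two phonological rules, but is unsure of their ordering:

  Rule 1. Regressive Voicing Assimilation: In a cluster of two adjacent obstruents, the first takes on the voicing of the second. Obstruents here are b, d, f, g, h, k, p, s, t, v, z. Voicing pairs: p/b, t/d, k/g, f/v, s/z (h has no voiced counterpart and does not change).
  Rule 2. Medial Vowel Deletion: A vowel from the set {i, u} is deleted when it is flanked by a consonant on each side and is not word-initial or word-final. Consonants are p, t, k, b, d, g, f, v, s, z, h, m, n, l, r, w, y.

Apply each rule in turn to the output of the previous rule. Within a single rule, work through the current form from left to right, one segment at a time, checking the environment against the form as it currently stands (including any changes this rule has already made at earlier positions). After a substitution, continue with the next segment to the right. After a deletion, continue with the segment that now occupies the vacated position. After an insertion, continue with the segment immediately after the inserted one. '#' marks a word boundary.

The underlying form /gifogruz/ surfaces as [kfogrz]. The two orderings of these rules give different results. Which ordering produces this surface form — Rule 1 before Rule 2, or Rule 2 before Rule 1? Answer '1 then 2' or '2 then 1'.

2 then 1

Order 1 then 2:
  1 Regressive Voicing Assimilation: no change — [gifogruz]
  2 Medial Vowel Deletion: [gifogruz] → [gfogrz]
  result: [gfogrz]
Order 2 then 1:
  2 Medial Vowel Deletion: [gifogruz] → [gfogrz]
  1 Regressive Voicing Assimilation: [gfogrz] → [kfogrz]
  result: [kfogrz]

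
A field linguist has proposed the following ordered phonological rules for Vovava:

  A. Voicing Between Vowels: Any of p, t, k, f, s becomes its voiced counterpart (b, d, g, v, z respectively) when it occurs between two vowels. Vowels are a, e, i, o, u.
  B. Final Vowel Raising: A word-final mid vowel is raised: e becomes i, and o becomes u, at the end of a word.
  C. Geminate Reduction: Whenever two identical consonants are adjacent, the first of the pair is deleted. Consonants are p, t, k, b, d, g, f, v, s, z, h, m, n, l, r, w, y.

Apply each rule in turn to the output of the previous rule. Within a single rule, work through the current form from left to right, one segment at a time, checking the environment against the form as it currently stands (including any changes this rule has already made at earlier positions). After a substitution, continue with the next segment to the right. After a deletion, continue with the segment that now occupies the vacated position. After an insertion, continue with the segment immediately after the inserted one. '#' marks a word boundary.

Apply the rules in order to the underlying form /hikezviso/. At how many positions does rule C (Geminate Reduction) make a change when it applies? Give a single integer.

0

A Voicing Between Vowels: [hikezviso] → [higezvizo]
B Final Vowel Raising: [higezvizo] → [higezvizu]
C Geminate Reduction: no change — [higezvizu]
Rule C changed 0 position(s).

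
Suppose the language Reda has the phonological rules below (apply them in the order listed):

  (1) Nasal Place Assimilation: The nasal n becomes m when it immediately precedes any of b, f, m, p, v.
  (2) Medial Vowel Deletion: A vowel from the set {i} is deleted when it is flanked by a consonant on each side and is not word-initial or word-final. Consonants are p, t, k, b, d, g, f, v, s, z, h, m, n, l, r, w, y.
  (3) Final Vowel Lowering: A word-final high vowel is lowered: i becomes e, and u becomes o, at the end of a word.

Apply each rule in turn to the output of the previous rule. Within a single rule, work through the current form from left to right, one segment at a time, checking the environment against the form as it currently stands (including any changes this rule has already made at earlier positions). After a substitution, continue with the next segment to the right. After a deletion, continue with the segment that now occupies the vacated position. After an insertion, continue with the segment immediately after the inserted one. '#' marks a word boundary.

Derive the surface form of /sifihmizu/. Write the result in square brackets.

(1) Nasal Place Assimilation: no change — [sifihmizu]
(2) Medial Vowel Deletion: [sifihmizu] → [sfhmzu]
(3) Final Vowel Lowering: [sfhmzu] → [sfhmzo]

[sfhmzo]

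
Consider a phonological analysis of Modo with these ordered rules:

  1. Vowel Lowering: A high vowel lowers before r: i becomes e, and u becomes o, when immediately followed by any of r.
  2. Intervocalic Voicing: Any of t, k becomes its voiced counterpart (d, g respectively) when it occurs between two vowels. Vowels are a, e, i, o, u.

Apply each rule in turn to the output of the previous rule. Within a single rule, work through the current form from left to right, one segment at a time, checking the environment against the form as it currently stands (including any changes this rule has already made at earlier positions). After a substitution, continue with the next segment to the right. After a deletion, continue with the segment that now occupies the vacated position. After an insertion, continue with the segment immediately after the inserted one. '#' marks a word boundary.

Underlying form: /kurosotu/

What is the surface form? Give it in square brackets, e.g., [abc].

[korosodu]

1 Vowel Lowering: [kurosotu] → [korosotu]
2 Intervocalic Voicing: [korosotu] → [korosodu]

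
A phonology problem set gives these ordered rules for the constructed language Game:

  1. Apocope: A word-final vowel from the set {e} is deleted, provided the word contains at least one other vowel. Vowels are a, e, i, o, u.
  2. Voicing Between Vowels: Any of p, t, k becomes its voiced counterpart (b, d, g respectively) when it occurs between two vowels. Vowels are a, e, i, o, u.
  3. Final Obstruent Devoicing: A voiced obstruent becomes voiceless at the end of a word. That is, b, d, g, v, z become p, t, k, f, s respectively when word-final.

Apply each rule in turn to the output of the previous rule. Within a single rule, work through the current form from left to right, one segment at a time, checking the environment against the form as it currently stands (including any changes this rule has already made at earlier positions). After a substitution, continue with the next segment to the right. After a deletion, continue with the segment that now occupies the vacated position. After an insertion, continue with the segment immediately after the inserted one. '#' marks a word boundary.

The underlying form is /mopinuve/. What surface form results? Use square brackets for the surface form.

1 Apocope: [mopinuve] → [mopinuv]
2 Voicing Between Vowels: [mopinuv] → [mobinuv]
3 Final Obstruent Devoicing: [mobinuv] → [mobinuf]

[mobinuf]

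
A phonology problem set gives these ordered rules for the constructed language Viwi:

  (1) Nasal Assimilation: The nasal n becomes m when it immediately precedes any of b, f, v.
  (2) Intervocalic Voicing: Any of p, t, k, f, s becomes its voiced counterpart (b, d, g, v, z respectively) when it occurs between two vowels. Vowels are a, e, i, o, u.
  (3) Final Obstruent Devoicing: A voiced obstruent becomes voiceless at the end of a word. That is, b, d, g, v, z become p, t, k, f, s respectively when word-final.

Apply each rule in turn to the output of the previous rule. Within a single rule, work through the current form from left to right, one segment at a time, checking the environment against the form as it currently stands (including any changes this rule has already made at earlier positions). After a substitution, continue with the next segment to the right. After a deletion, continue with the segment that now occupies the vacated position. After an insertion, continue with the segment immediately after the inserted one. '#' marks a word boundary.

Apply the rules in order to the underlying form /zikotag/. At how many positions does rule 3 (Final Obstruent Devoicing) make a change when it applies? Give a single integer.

(1) Nasal Assimilation: no change — [zikotag]
(2) Intervocalic Voicing: [zikotag] → [zigodag]
(3) Final Obstruent Devoicing: [zigodag] → [zigodak]
Rule 3 changed 1 position(s).

1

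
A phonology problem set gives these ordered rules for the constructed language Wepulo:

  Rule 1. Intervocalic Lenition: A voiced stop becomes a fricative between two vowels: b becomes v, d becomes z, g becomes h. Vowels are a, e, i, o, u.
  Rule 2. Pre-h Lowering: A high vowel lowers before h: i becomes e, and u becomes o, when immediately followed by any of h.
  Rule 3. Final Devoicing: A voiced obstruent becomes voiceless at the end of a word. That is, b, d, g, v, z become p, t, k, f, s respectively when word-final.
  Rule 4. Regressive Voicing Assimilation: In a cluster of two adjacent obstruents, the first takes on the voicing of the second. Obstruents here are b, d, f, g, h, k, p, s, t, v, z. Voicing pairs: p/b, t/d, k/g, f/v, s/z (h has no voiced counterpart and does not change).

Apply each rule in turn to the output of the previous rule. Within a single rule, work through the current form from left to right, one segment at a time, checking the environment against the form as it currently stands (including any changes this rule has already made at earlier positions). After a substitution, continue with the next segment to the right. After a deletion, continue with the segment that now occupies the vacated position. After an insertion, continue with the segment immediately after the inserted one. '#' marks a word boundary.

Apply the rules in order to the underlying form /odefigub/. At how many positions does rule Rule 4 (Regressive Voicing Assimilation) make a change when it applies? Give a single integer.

Rule 1 Intervocalic Lenition: [odefigub] → [ozefihub]
Rule 2 Pre-h Lowering: [ozefihub] → [ozefehub]
Rule 3 Final Devoicing: [ozefehub] → [ozefehup]
Rule 4 Regressive Voicing Assimilation: no change — [ozefehup]
Rule Rule 4 changed 0 position(s).

0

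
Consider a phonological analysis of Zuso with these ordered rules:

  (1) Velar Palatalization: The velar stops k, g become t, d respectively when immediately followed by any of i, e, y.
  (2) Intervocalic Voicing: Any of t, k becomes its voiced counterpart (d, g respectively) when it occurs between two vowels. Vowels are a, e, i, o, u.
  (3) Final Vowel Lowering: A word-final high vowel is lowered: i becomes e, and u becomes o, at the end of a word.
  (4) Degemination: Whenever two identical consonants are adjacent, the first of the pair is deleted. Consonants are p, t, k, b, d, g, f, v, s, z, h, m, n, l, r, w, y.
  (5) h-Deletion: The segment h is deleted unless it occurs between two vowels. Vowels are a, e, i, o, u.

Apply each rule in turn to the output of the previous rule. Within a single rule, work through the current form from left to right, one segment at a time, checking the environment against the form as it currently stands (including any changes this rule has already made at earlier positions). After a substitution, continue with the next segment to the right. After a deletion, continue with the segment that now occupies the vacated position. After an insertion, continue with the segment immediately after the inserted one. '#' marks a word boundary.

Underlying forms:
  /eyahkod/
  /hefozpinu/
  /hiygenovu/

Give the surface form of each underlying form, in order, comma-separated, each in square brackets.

[eyakod], [efozpino], [iydenovo]

/eyahkod/:
  (1) Velar Palatalization: no change — [eyahkod]
  (2) Intervocalic Voicing: no change — [eyahkod]
  (3) Final Vowel Lowering: no change — [eyahkod]
  (4) Degemination: no change — [eyahkod]
  (5) h-Deletion: [eyahkod] → [eyakod]
/hefozpinu/:
  (1) Velar Palatalization: no change — [hefozpinu]
  (2) Intervocalic Voicing: no change — [hefozpinu]
  (3) Final Vowel Lowering: [hefozpinu] → [hefozpino]
  (4) Degemination: no change — [hefozpino]
  (5) h-Deletion: [hefozpino] → [efozpino]
/hiygenovu/:
  (1) Velar Palatalization: [hiygenovu] → [hiydenovu]
  (2) Intervocalic Voicing: no change — [hiydenovu]
  (3) Final Vowel Lowering: [hiydenovu] → [hiydenovo]
  (4) Degemination: no change — [hiydenovo]
  (5) h-Deletion: [hiydenovo] → [iydenovo]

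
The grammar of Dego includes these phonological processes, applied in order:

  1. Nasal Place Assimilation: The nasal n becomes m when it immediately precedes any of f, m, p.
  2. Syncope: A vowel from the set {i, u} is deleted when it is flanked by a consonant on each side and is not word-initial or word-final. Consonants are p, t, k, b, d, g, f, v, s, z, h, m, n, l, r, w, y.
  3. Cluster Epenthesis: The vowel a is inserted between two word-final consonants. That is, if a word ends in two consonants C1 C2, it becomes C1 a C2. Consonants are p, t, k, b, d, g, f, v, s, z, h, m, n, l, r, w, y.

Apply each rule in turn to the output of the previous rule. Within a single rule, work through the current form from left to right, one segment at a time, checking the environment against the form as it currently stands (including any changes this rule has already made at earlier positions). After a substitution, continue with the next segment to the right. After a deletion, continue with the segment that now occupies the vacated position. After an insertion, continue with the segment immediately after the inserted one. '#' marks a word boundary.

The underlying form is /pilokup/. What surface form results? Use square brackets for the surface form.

1 Nasal Place Assimilation: no change — [pilokup]
2 Syncope: [pilokup] → [plokp]
3 Cluster Epenthesis: [plokp] → [plokap]

[plokap]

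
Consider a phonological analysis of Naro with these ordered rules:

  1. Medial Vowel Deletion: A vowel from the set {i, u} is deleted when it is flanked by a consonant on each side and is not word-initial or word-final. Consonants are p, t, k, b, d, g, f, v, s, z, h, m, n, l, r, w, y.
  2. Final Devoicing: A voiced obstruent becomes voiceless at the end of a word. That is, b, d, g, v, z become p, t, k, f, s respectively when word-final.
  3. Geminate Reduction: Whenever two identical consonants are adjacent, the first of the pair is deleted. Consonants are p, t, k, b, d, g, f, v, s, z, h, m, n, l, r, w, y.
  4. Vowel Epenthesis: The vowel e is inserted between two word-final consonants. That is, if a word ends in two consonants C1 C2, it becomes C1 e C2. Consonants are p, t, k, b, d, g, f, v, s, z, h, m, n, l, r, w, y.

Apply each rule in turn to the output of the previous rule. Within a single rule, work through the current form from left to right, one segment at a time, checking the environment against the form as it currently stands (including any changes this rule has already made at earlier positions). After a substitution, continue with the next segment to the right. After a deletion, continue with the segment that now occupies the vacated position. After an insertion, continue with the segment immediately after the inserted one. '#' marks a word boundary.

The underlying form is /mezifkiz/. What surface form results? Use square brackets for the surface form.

1 Medial Vowel Deletion: [mezifkiz] → [mezfkz]
2 Final Devoicing: [mezfkz] → [mezfks]
3 Geminate Reduction: no change — [mezfks]
4 Vowel Epenthesis: [mezfks] → [mezfkes]

[mezfkes]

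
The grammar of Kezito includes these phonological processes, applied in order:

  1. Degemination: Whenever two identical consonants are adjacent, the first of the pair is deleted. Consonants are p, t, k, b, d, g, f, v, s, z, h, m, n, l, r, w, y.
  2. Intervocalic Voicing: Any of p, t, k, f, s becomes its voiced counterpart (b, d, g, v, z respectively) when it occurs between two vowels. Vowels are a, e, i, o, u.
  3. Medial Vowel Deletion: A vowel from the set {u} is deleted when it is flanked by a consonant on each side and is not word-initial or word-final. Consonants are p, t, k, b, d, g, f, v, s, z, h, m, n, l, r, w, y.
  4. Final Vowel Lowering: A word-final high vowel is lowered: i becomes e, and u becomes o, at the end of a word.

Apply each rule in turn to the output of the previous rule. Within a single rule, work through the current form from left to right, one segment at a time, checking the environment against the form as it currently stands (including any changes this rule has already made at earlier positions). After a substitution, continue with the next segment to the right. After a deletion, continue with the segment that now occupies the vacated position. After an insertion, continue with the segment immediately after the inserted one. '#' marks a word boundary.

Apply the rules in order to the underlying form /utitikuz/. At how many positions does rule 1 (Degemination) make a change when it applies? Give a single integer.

0

1 Degemination: no change — [utitikuz]
2 Intervocalic Voicing: [utitikuz] → [udidiguz]
3 Medial Vowel Deletion: [udidiguz] → [udidigz]
4 Final Vowel Lowering: no change — [udidigz]
Rule 1 changed 0 position(s).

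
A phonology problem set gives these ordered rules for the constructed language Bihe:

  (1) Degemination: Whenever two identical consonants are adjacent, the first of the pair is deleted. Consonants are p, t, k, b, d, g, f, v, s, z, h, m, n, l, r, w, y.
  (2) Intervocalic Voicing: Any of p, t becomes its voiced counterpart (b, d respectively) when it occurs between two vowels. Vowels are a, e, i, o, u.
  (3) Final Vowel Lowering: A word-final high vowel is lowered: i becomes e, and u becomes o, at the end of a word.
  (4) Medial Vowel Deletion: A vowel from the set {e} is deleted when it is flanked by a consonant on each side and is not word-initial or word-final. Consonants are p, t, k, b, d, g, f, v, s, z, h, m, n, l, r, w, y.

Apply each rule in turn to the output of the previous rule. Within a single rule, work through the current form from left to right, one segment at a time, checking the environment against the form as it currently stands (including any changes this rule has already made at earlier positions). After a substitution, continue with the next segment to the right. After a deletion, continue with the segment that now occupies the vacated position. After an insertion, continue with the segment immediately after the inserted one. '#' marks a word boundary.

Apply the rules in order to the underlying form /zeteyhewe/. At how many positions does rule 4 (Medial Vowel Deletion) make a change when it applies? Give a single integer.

3

(1) Degemination: no change — [zeteyhewe]
(2) Intervocalic Voicing: [zeteyhewe] → [zedeyhewe]
(3) Final Vowel Lowering: no change — [zedeyhewe]
(4) Medial Vowel Deletion: [zedeyhewe] → [zdyhwe]
Rule 4 changed 3 position(s).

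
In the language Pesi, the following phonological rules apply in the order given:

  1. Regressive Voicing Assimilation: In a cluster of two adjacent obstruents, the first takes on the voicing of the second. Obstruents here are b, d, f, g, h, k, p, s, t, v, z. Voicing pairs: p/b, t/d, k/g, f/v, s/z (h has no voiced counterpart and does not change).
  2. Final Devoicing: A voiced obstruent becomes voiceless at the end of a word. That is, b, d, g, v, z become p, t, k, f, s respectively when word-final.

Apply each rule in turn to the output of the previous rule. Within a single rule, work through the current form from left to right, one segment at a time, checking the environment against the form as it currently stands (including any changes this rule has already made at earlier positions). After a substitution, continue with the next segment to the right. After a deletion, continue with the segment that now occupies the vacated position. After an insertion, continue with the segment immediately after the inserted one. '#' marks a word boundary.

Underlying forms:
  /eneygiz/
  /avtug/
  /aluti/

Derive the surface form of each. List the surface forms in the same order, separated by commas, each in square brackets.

[eneygis], [aftuk], [aluti]

/eneygiz/:
  1 Regressive Voicing Assimilation: no change — [eneygiz]
  2 Final Devoicing: [eneygiz] → [eneygis]
/avtug/:
  1 Regressive Voicing Assimilation: [avtug] → [aftug]
  2 Final Devoicing: [aftug] → [aftuk]
/aluti/:
  1 Regressive Voicing Assimilation: no change — [aluti]
  2 Final Devoicing: no change — [aluti]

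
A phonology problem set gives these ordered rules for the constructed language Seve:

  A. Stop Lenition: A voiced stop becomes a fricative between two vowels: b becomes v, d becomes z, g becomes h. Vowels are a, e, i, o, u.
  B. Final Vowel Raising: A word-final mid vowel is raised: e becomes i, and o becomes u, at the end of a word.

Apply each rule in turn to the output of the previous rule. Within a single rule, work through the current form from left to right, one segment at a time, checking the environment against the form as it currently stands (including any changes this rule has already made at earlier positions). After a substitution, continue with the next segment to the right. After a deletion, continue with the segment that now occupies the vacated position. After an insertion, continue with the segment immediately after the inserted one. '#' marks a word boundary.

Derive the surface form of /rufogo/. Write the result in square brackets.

[rufohu]

A Stop Lenition: [rufogo] → [rufoho]
B Final Vowel Raising: [rufoho] → [rufohu]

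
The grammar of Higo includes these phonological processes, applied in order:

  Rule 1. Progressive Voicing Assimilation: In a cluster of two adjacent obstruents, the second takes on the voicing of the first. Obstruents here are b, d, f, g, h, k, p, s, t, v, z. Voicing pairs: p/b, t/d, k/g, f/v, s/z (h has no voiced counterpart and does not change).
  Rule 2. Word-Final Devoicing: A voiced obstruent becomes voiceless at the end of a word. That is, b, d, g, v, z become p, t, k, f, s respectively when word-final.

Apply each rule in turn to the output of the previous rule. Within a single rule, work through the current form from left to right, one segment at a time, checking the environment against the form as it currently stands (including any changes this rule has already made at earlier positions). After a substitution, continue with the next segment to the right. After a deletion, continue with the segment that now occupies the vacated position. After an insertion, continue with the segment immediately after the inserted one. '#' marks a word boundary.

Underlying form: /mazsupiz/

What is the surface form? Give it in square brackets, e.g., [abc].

Rule 1 Progressive Voicing Assimilation: [mazsupiz] → [mazzupiz]
Rule 2 Word-Final Devoicing: [mazzupiz] → [mazzupis]

[mazzupis]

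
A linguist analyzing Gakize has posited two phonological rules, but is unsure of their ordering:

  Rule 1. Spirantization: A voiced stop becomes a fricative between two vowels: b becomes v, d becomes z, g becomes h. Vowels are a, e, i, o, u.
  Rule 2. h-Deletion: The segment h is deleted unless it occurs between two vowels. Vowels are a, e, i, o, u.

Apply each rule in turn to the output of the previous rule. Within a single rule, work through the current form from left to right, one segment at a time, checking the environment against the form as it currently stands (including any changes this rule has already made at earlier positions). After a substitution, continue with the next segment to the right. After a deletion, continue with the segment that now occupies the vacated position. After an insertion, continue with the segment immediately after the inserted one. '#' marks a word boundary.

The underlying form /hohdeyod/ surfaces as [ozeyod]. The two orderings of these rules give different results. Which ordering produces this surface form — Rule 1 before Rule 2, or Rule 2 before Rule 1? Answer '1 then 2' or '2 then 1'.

Order 1 then 2:
  1 Spirantization: no change — [hohdeyod]
  2 h-Deletion: [hohdeyod] → [odeyod]
  result: [odeyod]
Order 2 then 1:
  2 h-Deletion: [hohdeyod] → [odeyod]
  1 Spirantization: [odeyod] → [ozeyod]
  result: [ozeyod]

2 then 1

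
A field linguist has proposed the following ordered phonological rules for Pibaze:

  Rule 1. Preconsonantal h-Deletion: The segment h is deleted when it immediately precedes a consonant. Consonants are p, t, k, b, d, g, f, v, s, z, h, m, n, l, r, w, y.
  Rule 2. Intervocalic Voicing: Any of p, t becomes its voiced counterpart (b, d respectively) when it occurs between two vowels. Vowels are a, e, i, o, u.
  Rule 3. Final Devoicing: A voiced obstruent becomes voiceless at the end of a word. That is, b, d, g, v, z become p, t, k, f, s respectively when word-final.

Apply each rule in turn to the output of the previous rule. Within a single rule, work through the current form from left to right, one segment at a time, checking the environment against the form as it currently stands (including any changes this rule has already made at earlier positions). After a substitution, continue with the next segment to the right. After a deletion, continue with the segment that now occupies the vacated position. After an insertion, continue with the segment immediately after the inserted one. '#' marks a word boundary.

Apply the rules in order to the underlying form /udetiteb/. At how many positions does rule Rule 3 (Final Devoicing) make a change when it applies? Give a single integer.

1

Rule 1 Preconsonantal h-Deletion: no change — [udetiteb]
Rule 2 Intervocalic Voicing: [udetiteb] → [udedideb]
Rule 3 Final Devoicing: [udedideb] → [udedidep]
Rule Rule 3 changed 1 position(s).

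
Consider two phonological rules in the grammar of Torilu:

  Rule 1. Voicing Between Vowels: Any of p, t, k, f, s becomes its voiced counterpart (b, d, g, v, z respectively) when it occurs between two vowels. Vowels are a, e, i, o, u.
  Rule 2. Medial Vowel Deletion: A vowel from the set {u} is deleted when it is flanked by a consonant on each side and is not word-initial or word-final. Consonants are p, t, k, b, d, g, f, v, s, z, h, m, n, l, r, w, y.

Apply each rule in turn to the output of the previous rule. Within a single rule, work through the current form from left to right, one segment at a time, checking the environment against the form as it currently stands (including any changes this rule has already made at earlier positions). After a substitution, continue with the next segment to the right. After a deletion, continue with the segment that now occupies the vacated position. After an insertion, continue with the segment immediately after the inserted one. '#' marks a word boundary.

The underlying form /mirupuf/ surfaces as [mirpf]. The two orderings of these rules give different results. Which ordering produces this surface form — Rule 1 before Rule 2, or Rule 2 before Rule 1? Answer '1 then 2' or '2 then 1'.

2 then 1

Order 1 then 2:
  1 Voicing Between Vowels: [mirupuf] → [mirubuf]
  2 Medial Vowel Deletion: [mirubuf] → [mirbf]
  result: [mirbf]
Order 2 then 1:
  2 Medial Vowel Deletion: [mirupuf] → [mirpf]
  1 Voicing Between Vowels: no change — [mirpf]
  result: [mirpf]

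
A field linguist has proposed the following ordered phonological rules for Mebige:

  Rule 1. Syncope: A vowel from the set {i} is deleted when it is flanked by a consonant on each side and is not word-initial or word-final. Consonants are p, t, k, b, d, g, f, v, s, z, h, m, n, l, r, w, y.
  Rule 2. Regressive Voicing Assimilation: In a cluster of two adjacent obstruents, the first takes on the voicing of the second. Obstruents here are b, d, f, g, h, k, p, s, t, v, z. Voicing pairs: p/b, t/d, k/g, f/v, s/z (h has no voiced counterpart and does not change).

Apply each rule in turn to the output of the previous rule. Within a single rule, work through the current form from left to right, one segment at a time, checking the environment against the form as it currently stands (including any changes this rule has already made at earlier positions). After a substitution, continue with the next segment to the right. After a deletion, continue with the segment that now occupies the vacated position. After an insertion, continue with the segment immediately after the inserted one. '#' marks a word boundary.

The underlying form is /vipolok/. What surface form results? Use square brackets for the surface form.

Rule 1 Syncope: [vipolok] → [vpolok]
Rule 2 Regressive Voicing Assimilation: [vpolok] → [fpolok]

[fpolok]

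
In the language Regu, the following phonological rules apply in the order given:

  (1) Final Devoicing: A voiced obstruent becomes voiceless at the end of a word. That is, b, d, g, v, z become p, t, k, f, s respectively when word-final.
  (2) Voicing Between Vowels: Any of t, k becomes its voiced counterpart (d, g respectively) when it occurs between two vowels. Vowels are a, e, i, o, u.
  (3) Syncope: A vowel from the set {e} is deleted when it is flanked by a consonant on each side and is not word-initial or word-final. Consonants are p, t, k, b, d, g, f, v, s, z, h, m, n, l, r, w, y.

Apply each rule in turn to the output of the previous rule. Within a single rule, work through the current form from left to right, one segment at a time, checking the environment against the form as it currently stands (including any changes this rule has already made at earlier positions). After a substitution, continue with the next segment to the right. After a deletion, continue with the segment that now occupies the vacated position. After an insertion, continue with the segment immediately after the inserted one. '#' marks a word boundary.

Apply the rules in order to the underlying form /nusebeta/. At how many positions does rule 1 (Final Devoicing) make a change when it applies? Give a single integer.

(1) Final Devoicing: no change — [nusebeta]
(2) Voicing Between Vowels: [nusebeta] → [nusebeda]
(3) Syncope: [nusebeda] → [nusbda]
Rule 1 changed 0 position(s).

0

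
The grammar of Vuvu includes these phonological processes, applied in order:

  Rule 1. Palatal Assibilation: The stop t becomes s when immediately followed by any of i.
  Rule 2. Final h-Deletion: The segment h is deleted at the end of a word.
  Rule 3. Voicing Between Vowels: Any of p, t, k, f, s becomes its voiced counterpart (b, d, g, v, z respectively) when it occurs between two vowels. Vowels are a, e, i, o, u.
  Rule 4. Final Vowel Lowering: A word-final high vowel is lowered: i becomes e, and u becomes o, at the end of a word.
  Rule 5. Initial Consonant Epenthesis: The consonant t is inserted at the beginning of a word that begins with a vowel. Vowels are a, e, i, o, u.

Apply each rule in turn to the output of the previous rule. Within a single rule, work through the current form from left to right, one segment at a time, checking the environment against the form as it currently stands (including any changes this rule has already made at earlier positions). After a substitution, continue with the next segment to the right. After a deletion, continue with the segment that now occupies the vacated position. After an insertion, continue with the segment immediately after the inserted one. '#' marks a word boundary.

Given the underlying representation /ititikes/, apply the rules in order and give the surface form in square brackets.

[tiziziges]

Rule 1 Palatal Assibilation: [ititikes] → [isisikes]
Rule 2 Final h-Deletion: no change — [isisikes]
Rule 3 Voicing Between Vowels: [isisikes] → [iziziges]
Rule 4 Final Vowel Lowering: no change — [iziziges]
Rule 5 Initial Consonant Epenthesis: [iziziges] → [tiziziges]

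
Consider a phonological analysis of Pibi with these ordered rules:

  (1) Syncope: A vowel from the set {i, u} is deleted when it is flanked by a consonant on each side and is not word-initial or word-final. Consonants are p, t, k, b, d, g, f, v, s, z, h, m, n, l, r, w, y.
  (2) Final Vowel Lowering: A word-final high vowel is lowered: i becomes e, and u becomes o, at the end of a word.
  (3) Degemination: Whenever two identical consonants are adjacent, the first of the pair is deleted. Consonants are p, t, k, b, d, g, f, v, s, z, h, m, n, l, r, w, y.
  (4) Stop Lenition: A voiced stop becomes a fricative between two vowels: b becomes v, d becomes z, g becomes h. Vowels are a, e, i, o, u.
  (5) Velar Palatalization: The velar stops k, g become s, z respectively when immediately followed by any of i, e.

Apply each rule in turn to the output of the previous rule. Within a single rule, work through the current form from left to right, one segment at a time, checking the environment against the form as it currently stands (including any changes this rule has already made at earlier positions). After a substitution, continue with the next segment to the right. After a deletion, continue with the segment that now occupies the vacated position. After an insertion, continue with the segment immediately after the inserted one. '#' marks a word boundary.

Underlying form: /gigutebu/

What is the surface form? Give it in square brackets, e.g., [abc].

[gtevo]

(1) Syncope: [gigutebu] → [ggtebu]
(2) Final Vowel Lowering: [ggtebu] → [ggtebo]
(3) Degemination: [ggtebo] → [gtebo]
(4) Stop Lenition: [gtebo] → [gtevo]
(5) Velar Palatalization: no change — [gtevo]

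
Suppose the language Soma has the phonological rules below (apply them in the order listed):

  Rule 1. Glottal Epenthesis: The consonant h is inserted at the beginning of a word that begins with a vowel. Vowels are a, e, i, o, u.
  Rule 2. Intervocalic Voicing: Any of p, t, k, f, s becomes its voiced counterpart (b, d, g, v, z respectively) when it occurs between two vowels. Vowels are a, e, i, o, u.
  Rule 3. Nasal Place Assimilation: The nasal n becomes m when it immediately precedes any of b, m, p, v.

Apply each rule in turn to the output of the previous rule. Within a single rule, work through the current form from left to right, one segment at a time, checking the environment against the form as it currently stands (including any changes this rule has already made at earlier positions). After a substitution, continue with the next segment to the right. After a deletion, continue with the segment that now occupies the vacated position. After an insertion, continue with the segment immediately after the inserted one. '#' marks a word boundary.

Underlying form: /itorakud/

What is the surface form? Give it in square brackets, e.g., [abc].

[hidoragud]

Rule 1 Glottal Epenthesis: [itorakud] → [hitorakud]
Rule 2 Intervocalic Voicing: [hitorakud] → [hidoragud]
Rule 3 Nasal Place Assimilation: no change — [hidoragud]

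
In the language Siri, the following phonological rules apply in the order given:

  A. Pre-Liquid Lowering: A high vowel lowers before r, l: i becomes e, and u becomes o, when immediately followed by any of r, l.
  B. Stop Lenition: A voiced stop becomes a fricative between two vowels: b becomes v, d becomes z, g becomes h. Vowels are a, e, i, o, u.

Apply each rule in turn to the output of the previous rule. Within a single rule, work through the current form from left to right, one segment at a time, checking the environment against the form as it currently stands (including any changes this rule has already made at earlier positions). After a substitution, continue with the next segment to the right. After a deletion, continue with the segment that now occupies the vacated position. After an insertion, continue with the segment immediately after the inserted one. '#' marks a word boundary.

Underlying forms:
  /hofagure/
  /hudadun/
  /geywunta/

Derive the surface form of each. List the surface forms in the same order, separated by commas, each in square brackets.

/hofagure/:
  A Pre-Liquid Lowering: [hofagure] → [hofagore]
  B Stop Lenition: [hofagore] → [hofahore]
/hudadun/:
  A Pre-Liquid Lowering: no change — [hudadun]
  B Stop Lenition: [hudadun] → [huzazun]
/geywunta/:
  A Pre-Liquid Lowering: no change — [geywunta]
  B Stop Lenition: no change — [geywunta]

[hofahore], [huzazun], [geywunta]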